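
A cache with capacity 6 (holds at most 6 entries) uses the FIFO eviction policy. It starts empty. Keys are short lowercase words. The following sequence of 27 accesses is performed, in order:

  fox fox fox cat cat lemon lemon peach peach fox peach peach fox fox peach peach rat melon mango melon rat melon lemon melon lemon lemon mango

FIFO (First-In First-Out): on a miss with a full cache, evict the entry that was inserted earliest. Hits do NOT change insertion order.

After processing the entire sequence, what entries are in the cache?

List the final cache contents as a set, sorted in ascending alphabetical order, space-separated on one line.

FIFO simulation (capacity=6):
  1. access fox: MISS. Cache (old->new): [fox]
  2. access fox: HIT. Cache (old->new): [fox]
  3. access fox: HIT. Cache (old->new): [fox]
  4. access cat: MISS. Cache (old->new): [fox cat]
  5. access cat: HIT. Cache (old->new): [fox cat]
  6. access lemon: MISS. Cache (old->new): [fox cat lemon]
  7. access lemon: HIT. Cache (old->new): [fox cat lemon]
  8. access peach: MISS. Cache (old->new): [fox cat lemon peach]
  9. access peach: HIT. Cache (old->new): [fox cat lemon peach]
  10. access fox: HIT. Cache (old->new): [fox cat lemon peach]
  11. access peach: HIT. Cache (old->new): [fox cat lemon peach]
  12. access peach: HIT. Cache (old->new): [fox cat lemon peach]
  13. access fox: HIT. Cache (old->new): [fox cat lemon peach]
  14. access fox: HIT. Cache (old->new): [fox cat lemon peach]
  15. access peach: HIT. Cache (old->new): [fox cat lemon peach]
  16. access peach: HIT. Cache (old->new): [fox cat lemon peach]
  17. access rat: MISS. Cache (old->new): [fox cat lemon peach rat]
  18. access melon: MISS. Cache (old->new): [fox cat lemon peach rat melon]
  19. access mango: MISS, evict fox. Cache (old->new): [cat lemon peach rat melon mango]
  20. access melon: HIT. Cache (old->new): [cat lemon peach rat melon mango]
  21. access rat: HIT. Cache (old->new): [cat lemon peach rat melon mango]
  22. access melon: HIT. Cache (old->new): [cat lemon peach rat melon mango]
  23. access lemon: HIT. Cache (old->new): [cat lemon peach rat melon mango]
  24. access melon: HIT. Cache (old->new): [cat lemon peach rat melon mango]
  25. access lemon: HIT. Cache (old->new): [cat lemon peach rat melon mango]
  26. access lemon: HIT. Cache (old->new): [cat lemon peach rat melon mango]
  27. access mango: HIT. Cache (old->new): [cat lemon peach rat melon mango]
Total: 20 hits, 7 misses, 1 evictions

Answer: cat lemon mango melon peach rat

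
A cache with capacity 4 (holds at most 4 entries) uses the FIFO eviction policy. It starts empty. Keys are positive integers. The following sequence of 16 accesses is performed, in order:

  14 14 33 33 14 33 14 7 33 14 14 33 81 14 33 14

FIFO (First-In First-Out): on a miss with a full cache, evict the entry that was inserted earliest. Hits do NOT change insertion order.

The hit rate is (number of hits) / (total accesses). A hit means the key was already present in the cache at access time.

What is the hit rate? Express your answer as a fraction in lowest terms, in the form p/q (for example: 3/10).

FIFO simulation (capacity=4):
  1. access 14: MISS. Cache (old->new): [14]
  2. access 14: HIT. Cache (old->new): [14]
  3. access 33: MISS. Cache (old->new): [14 33]
  4. access 33: HIT. Cache (old->new): [14 33]
  5. access 14: HIT. Cache (old->new): [14 33]
  6. access 33: HIT. Cache (old->new): [14 33]
  7. access 14: HIT. Cache (old->new): [14 33]
  8. access 7: MISS. Cache (old->new): [14 33 7]
  9. access 33: HIT. Cache (old->new): [14 33 7]
  10. access 14: HIT. Cache (old->new): [14 33 7]
  11. access 14: HIT. Cache (old->new): [14 33 7]
  12. access 33: HIT. Cache (old->new): [14 33 7]
  13. access 81: MISS. Cache (old->new): [14 33 7 81]
  14. access 14: HIT. Cache (old->new): [14 33 7 81]
  15. access 33: HIT. Cache (old->new): [14 33 7 81]
  16. access 14: HIT. Cache (old->new): [14 33 7 81]
Total: 12 hits, 4 misses, 0 evictions

Hit rate = 12/16 = 3/4

Answer: 3/4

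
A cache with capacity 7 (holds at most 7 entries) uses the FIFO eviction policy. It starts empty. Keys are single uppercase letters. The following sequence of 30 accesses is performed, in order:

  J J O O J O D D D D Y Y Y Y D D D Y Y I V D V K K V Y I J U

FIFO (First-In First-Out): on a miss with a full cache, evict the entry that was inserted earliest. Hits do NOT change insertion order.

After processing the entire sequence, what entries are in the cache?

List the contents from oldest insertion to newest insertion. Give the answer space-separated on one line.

Answer: O D Y I V K U

Derivation:
FIFO simulation (capacity=7):
  1. access J: MISS. Cache (old->new): [J]
  2. access J: HIT. Cache (old->new): [J]
  3. access O: MISS. Cache (old->new): [J O]
  4. access O: HIT. Cache (old->new): [J O]
  5. access J: HIT. Cache (old->new): [J O]
  6. access O: HIT. Cache (old->new): [J O]
  7. access D: MISS. Cache (old->new): [J O D]
  8. access D: HIT. Cache (old->new): [J O D]
  9. access D: HIT. Cache (old->new): [J O D]
  10. access D: HIT. Cache (old->new): [J O D]
  11. access Y: MISS. Cache (old->new): [J O D Y]
  12. access Y: HIT. Cache (old->new): [J O D Y]
  13. access Y: HIT. Cache (old->new): [J O D Y]
  14. access Y: HIT. Cache (old->new): [J O D Y]
  15. access D: HIT. Cache (old->new): [J O D Y]
  16. access D: HIT. Cache (old->new): [J O D Y]
  17. access D: HIT. Cache (old->new): [J O D Y]
  18. access Y: HIT. Cache (old->new): [J O D Y]
  19. access Y: HIT. Cache (old->new): [J O D Y]
  20. access I: MISS. Cache (old->new): [J O D Y I]
  21. access V: MISS. Cache (old->new): [J O D Y I V]
  22. access D: HIT. Cache (old->new): [J O D Y I V]
  23. access V: HIT. Cache (old->new): [J O D Y I V]
  24. access K: MISS. Cache (old->new): [J O D Y I V K]
  25. access K: HIT. Cache (old->new): [J O D Y I V K]
  26. access V: HIT. Cache (old->new): [J O D Y I V K]
  27. access Y: HIT. Cache (old->new): [J O D Y I V K]
  28. access I: HIT. Cache (old->new): [J O D Y I V K]
  29. access J: HIT. Cache (old->new): [J O D Y I V K]
  30. access U: MISS, evict J. Cache (old->new): [O D Y I V K U]
Total: 22 hits, 8 misses, 1 evictions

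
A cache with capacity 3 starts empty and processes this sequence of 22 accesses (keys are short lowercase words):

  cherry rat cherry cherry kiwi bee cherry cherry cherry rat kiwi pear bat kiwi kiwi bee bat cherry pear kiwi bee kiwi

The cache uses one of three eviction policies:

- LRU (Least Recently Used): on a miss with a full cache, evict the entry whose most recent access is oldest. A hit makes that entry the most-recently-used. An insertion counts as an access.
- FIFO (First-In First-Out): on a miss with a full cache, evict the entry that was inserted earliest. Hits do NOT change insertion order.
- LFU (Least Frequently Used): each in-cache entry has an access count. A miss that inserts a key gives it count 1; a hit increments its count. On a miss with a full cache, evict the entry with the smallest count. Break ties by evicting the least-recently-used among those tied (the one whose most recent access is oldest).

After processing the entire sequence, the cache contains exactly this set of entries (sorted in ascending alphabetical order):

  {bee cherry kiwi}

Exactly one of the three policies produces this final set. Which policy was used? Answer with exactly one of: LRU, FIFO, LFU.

Answer: LFU

Derivation:
Simulating under each policy and comparing final sets:
  LRU: final set = {bee kiwi pear} -> differs
  FIFO: final set = {bee kiwi pear} -> differs
  LFU: final set = {bee cherry kiwi} -> MATCHES target
Only LFU produces the target set.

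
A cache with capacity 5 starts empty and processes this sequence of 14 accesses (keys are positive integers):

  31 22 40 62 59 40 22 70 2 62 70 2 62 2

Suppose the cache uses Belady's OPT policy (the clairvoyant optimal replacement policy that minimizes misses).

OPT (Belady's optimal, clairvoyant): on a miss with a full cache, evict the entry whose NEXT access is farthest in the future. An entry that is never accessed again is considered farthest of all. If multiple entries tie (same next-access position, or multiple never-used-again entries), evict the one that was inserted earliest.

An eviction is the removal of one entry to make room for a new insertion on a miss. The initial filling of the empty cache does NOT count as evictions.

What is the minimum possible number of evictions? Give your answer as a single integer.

Answer: 2

Derivation:
OPT (Belady) simulation (capacity=5):
  1. access 31: MISS. Cache: [31]
  2. access 22: MISS. Cache: [31 22]
  3. access 40: MISS. Cache: [31 22 40]
  4. access 62: MISS. Cache: [31 22 40 62]
  5. access 59: MISS. Cache: [31 22 40 62 59]
  6. access 40: HIT. Next use of 40: never. Cache: [31 22 40 62 59]
  7. access 22: HIT. Next use of 22: never. Cache: [31 22 40 62 59]
  8. access 70: MISS, evict 31 (next use: never). Cache: [22 40 62 59 70]
  9. access 2: MISS, evict 22 (next use: never). Cache: [40 62 59 70 2]
  10. access 62: HIT. Next use of 62: step 13. Cache: [40 62 59 70 2]
  11. access 70: HIT. Next use of 70: never. Cache: [40 62 59 70 2]
  12. access 2: HIT. Next use of 2: step 14. Cache: [40 62 59 70 2]
  13. access 62: HIT. Next use of 62: never. Cache: [40 62 59 70 2]
  14. access 2: HIT. Next use of 2: never. Cache: [40 62 59 70 2]
Total: 7 hits, 7 misses, 2 evictions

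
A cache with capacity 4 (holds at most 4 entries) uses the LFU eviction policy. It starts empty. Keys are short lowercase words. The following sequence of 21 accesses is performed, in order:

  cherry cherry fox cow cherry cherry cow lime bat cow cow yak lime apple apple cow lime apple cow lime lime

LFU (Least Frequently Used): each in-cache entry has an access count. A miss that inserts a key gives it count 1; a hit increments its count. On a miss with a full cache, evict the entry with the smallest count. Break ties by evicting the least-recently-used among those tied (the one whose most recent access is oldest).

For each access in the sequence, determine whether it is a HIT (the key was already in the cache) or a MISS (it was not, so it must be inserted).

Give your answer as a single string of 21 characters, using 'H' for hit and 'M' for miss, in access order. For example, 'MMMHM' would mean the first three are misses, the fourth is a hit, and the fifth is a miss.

LFU simulation (capacity=4):
  1. access cherry: MISS. Cache: [cherry(c=1)]
  2. access cherry: HIT, count now 2. Cache: [cherry(c=2)]
  3. access fox: MISS. Cache: [fox(c=1) cherry(c=2)]
  4. access cow: MISS. Cache: [fox(c=1) cow(c=1) cherry(c=2)]
  5. access cherry: HIT, count now 3. Cache: [fox(c=1) cow(c=1) cherry(c=3)]
  6. access cherry: HIT, count now 4. Cache: [fox(c=1) cow(c=1) cherry(c=4)]
  7. access cow: HIT, count now 2. Cache: [fox(c=1) cow(c=2) cherry(c=4)]
  8. access lime: MISS. Cache: [fox(c=1) lime(c=1) cow(c=2) cherry(c=4)]
  9. access bat: MISS, evict fox(c=1). Cache: [lime(c=1) bat(c=1) cow(c=2) cherry(c=4)]
  10. access cow: HIT, count now 3. Cache: [lime(c=1) bat(c=1) cow(c=3) cherry(c=4)]
  11. access cow: HIT, count now 4. Cache: [lime(c=1) bat(c=1) cherry(c=4) cow(c=4)]
  12. access yak: MISS, evict lime(c=1). Cache: [bat(c=1) yak(c=1) cherry(c=4) cow(c=4)]
  13. access lime: MISS, evict bat(c=1). Cache: [yak(c=1) lime(c=1) cherry(c=4) cow(c=4)]
  14. access apple: MISS, evict yak(c=1). Cache: [lime(c=1) apple(c=1) cherry(c=4) cow(c=4)]
  15. access apple: HIT, count now 2. Cache: [lime(c=1) apple(c=2) cherry(c=4) cow(c=4)]
  16. access cow: HIT, count now 5. Cache: [lime(c=1) apple(c=2) cherry(c=4) cow(c=5)]
  17. access lime: HIT, count now 2. Cache: [apple(c=2) lime(c=2) cherry(c=4) cow(c=5)]
  18. access apple: HIT, count now 3. Cache: [lime(c=2) apple(c=3) cherry(c=4) cow(c=5)]
  19. access cow: HIT, count now 6. Cache: [lime(c=2) apple(c=3) cherry(c=4) cow(c=6)]
  20. access lime: HIT, count now 3. Cache: [apple(c=3) lime(c=3) cherry(c=4) cow(c=6)]
  21. access lime: HIT, count now 4. Cache: [apple(c=3) cherry(c=4) lime(c=4) cow(c=6)]
Total: 13 hits, 8 misses, 4 evictions

Answer: MHMMHHHMMHHMMMHHHHHHH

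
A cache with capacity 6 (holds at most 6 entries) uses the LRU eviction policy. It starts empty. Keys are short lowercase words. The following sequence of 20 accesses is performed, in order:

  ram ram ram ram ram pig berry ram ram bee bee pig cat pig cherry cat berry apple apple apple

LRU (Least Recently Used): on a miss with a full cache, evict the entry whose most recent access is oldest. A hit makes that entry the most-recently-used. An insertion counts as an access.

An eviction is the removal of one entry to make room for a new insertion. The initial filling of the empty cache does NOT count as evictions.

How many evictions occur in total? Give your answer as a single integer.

Answer: 1

Derivation:
LRU simulation (capacity=6):
  1. access ram: MISS. Cache (LRU->MRU): [ram]
  2. access ram: HIT. Cache (LRU->MRU): [ram]
  3. access ram: HIT. Cache (LRU->MRU): [ram]
  4. access ram: HIT. Cache (LRU->MRU): [ram]
  5. access ram: HIT. Cache (LRU->MRU): [ram]
  6. access pig: MISS. Cache (LRU->MRU): [ram pig]
  7. access berry: MISS. Cache (LRU->MRU): [ram pig berry]
  8. access ram: HIT. Cache (LRU->MRU): [pig berry ram]
  9. access ram: HIT. Cache (LRU->MRU): [pig berry ram]
  10. access bee: MISS. Cache (LRU->MRU): [pig berry ram bee]
  11. access bee: HIT. Cache (LRU->MRU): [pig berry ram bee]
  12. access pig: HIT. Cache (LRU->MRU): [berry ram bee pig]
  13. access cat: MISS. Cache (LRU->MRU): [berry ram bee pig cat]
  14. access pig: HIT. Cache (LRU->MRU): [berry ram bee cat pig]
  15. access cherry: MISS. Cache (LRU->MRU): [berry ram bee cat pig cherry]
  16. access cat: HIT. Cache (LRU->MRU): [berry ram bee pig cherry cat]
  17. access berry: HIT. Cache (LRU->MRU): [ram bee pig cherry cat berry]
  18. access apple: MISS, evict ram. Cache (LRU->MRU): [bee pig cherry cat berry apple]
  19. access apple: HIT. Cache (LRU->MRU): [bee pig cherry cat berry apple]
  20. access apple: HIT. Cache (LRU->MRU): [bee pig cherry cat berry apple]
Total: 13 hits, 7 misses, 1 evictions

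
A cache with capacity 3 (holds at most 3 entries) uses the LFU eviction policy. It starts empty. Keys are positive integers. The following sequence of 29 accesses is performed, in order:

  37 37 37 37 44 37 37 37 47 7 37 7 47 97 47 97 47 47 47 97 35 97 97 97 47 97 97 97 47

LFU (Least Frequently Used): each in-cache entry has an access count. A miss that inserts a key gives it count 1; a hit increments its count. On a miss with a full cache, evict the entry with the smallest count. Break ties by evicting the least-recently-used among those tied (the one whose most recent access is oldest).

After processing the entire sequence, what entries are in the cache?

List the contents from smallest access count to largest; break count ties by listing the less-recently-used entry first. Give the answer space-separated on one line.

LFU simulation (capacity=3):
  1. access 37: MISS. Cache: [37(c=1)]
  2. access 37: HIT, count now 2. Cache: [37(c=2)]
  3. access 37: HIT, count now 3. Cache: [37(c=3)]
  4. access 37: HIT, count now 4. Cache: [37(c=4)]
  5. access 44: MISS. Cache: [44(c=1) 37(c=4)]
  6. access 37: HIT, count now 5. Cache: [44(c=1) 37(c=5)]
  7. access 37: HIT, count now 6. Cache: [44(c=1) 37(c=6)]
  8. access 37: HIT, count now 7. Cache: [44(c=1) 37(c=7)]
  9. access 47: MISS. Cache: [44(c=1) 47(c=1) 37(c=7)]
  10. access 7: MISS, evict 44(c=1). Cache: [47(c=1) 7(c=1) 37(c=7)]
  11. access 37: HIT, count now 8. Cache: [47(c=1) 7(c=1) 37(c=8)]
  12. access 7: HIT, count now 2. Cache: [47(c=1) 7(c=2) 37(c=8)]
  13. access 47: HIT, count now 2. Cache: [7(c=2) 47(c=2) 37(c=8)]
  14. access 97: MISS, evict 7(c=2). Cache: [97(c=1) 47(c=2) 37(c=8)]
  15. access 47: HIT, count now 3. Cache: [97(c=1) 47(c=3) 37(c=8)]
  16. access 97: HIT, count now 2. Cache: [97(c=2) 47(c=3) 37(c=8)]
  17. access 47: HIT, count now 4. Cache: [97(c=2) 47(c=4) 37(c=8)]
  18. access 47: HIT, count now 5. Cache: [97(c=2) 47(c=5) 37(c=8)]
  19. access 47: HIT, count now 6. Cache: [97(c=2) 47(c=6) 37(c=8)]
  20. access 97: HIT, count now 3. Cache: [97(c=3) 47(c=6) 37(c=8)]
  21. access 35: MISS, evict 97(c=3). Cache: [35(c=1) 47(c=6) 37(c=8)]
  22. access 97: MISS, evict 35(c=1). Cache: [97(c=1) 47(c=6) 37(c=8)]
  23. access 97: HIT, count now 2. Cache: [97(c=2) 47(c=6) 37(c=8)]
  24. access 97: HIT, count now 3. Cache: [97(c=3) 47(c=6) 37(c=8)]
  25. access 47: HIT, count now 7. Cache: [97(c=3) 47(c=7) 37(c=8)]
  26. access 97: HIT, count now 4. Cache: [97(c=4) 47(c=7) 37(c=8)]
  27. access 97: HIT, count now 5. Cache: [97(c=5) 47(c=7) 37(c=8)]
  28. access 97: HIT, count now 6. Cache: [97(c=6) 47(c=7) 37(c=8)]
  29. access 47: HIT, count now 8. Cache: [97(c=6) 37(c=8) 47(c=8)]
Total: 22 hits, 7 misses, 4 evictions

Answer: 97 37 47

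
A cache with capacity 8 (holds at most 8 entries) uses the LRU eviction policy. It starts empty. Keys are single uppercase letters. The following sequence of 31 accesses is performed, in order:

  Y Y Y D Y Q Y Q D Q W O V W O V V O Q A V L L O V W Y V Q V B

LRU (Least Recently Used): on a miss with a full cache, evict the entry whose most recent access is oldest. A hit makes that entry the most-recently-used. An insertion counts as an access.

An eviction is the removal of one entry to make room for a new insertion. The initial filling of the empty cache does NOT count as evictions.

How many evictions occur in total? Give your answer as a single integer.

LRU simulation (capacity=8):
  1. access Y: MISS. Cache (LRU->MRU): [Y]
  2. access Y: HIT. Cache (LRU->MRU): [Y]
  3. access Y: HIT. Cache (LRU->MRU): [Y]
  4. access D: MISS. Cache (LRU->MRU): [Y D]
  5. access Y: HIT. Cache (LRU->MRU): [D Y]
  6. access Q: MISS. Cache (LRU->MRU): [D Y Q]
  7. access Y: HIT. Cache (LRU->MRU): [D Q Y]
  8. access Q: HIT. Cache (LRU->MRU): [D Y Q]
  9. access D: HIT. Cache (LRU->MRU): [Y Q D]
  10. access Q: HIT. Cache (LRU->MRU): [Y D Q]
  11. access W: MISS. Cache (LRU->MRU): [Y D Q W]
  12. access O: MISS. Cache (LRU->MRU): [Y D Q W O]
  13. access V: MISS. Cache (LRU->MRU): [Y D Q W O V]
  14. access W: HIT. Cache (LRU->MRU): [Y D Q O V W]
  15. access O: HIT. Cache (LRU->MRU): [Y D Q V W O]
  16. access V: HIT. Cache (LRU->MRU): [Y D Q W O V]
  17. access V: HIT. Cache (LRU->MRU): [Y D Q W O V]
  18. access O: HIT. Cache (LRU->MRU): [Y D Q W V O]
  19. access Q: HIT. Cache (LRU->MRU): [Y D W V O Q]
  20. access A: MISS. Cache (LRU->MRU): [Y D W V O Q A]
  21. access V: HIT. Cache (LRU->MRU): [Y D W O Q A V]
  22. access L: MISS. Cache (LRU->MRU): [Y D W O Q A V L]
  23. access L: HIT. Cache (LRU->MRU): [Y D W O Q A V L]
  24. access O: HIT. Cache (LRU->MRU): [Y D W Q A V L O]
  25. access V: HIT. Cache (LRU->MRU): [Y D W Q A L O V]
  26. access W: HIT. Cache (LRU->MRU): [Y D Q A L O V W]
  27. access Y: HIT. Cache (LRU->MRU): [D Q A L O V W Y]
  28. access V: HIT. Cache (LRU->MRU): [D Q A L O W Y V]
  29. access Q: HIT. Cache (LRU->MRU): [D A L O W Y V Q]
  30. access V: HIT. Cache (LRU->MRU): [D A L O W Y Q V]
  31. access B: MISS, evict D. Cache (LRU->MRU): [A L O W Y Q V B]
Total: 22 hits, 9 misses, 1 evictions

Answer: 1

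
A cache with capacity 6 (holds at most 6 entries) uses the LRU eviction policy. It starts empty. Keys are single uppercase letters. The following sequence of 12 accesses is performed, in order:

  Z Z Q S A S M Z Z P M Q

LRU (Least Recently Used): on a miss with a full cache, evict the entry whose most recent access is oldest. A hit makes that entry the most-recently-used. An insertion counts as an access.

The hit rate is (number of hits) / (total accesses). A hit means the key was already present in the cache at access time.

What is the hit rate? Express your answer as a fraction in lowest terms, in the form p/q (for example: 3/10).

LRU simulation (capacity=6):
  1. access Z: MISS. Cache (LRU->MRU): [Z]
  2. access Z: HIT. Cache (LRU->MRU): [Z]
  3. access Q: MISS. Cache (LRU->MRU): [Z Q]
  4. access S: MISS. Cache (LRU->MRU): [Z Q S]
  5. access A: MISS. Cache (LRU->MRU): [Z Q S A]
  6. access S: HIT. Cache (LRU->MRU): [Z Q A S]
  7. access M: MISS. Cache (LRU->MRU): [Z Q A S M]
  8. access Z: HIT. Cache (LRU->MRU): [Q A S M Z]
  9. access Z: HIT. Cache (LRU->MRU): [Q A S M Z]
  10. access P: MISS. Cache (LRU->MRU): [Q A S M Z P]
  11. access M: HIT. Cache (LRU->MRU): [Q A S Z P M]
  12. access Q: HIT. Cache (LRU->MRU): [A S Z P M Q]
Total: 6 hits, 6 misses, 0 evictions

Hit rate = 6/12 = 1/2

Answer: 1/2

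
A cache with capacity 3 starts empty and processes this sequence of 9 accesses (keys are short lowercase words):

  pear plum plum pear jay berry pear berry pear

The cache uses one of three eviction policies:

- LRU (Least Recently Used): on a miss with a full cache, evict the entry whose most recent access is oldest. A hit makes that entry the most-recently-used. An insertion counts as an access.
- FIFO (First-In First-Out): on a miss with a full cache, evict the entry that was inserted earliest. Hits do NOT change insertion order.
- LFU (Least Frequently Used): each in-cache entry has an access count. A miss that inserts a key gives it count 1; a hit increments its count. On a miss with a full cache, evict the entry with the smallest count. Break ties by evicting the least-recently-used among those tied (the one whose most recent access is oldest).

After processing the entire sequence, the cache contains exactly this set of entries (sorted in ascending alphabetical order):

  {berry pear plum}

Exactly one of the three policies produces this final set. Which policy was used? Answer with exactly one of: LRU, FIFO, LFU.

Simulating under each policy and comparing final sets:
  LRU: final set = {berry jay pear} -> differs
  FIFO: final set = {berry jay pear} -> differs
  LFU: final set = {berry pear plum} -> MATCHES target
Only LFU produces the target set.

Answer: LFU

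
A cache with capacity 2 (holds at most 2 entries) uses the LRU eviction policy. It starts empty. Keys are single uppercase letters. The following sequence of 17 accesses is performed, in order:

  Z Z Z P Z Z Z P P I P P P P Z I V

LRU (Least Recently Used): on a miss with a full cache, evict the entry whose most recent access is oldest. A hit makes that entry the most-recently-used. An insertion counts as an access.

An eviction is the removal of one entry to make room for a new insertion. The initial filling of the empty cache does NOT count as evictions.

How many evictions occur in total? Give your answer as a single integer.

Answer: 4

Derivation:
LRU simulation (capacity=2):
  1. access Z: MISS. Cache (LRU->MRU): [Z]
  2. access Z: HIT. Cache (LRU->MRU): [Z]
  3. access Z: HIT. Cache (LRU->MRU): [Z]
  4. access P: MISS. Cache (LRU->MRU): [Z P]
  5. access Z: HIT. Cache (LRU->MRU): [P Z]
  6. access Z: HIT. Cache (LRU->MRU): [P Z]
  7. access Z: HIT. Cache (LRU->MRU): [P Z]
  8. access P: HIT. Cache (LRU->MRU): [Z P]
  9. access P: HIT. Cache (LRU->MRU): [Z P]
  10. access I: MISS, evict Z. Cache (LRU->MRU): [P I]
  11. access P: HIT. Cache (LRU->MRU): [I P]
  12. access P: HIT. Cache (LRU->MRU): [I P]
  13. access P: HIT. Cache (LRU->MRU): [I P]
  14. access P: HIT. Cache (LRU->MRU): [I P]
  15. access Z: MISS, evict I. Cache (LRU->MRU): [P Z]
  16. access I: MISS, evict P. Cache (LRU->MRU): [Z I]
  17. access V: MISS, evict Z. Cache (LRU->MRU): [I V]
Total: 11 hits, 6 misses, 4 evictions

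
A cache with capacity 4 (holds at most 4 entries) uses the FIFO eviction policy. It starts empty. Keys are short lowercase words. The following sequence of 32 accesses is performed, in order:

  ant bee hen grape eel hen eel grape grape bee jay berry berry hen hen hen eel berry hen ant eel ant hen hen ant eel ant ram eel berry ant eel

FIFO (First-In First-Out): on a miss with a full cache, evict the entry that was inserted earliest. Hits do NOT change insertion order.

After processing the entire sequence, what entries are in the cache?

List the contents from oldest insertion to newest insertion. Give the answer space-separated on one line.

Answer: ant eel ram berry

Derivation:
FIFO simulation (capacity=4):
  1. access ant: MISS. Cache (old->new): [ant]
  2. access bee: MISS. Cache (old->new): [ant bee]
  3. access hen: MISS. Cache (old->new): [ant bee hen]
  4. access grape: MISS. Cache (old->new): [ant bee hen grape]
  5. access eel: MISS, evict ant. Cache (old->new): [bee hen grape eel]
  6. access hen: HIT. Cache (old->new): [bee hen grape eel]
  7. access eel: HIT. Cache (old->new): [bee hen grape eel]
  8. access grape: HIT. Cache (old->new): [bee hen grape eel]
  9. access grape: HIT. Cache (old->new): [bee hen grape eel]
  10. access bee: HIT. Cache (old->new): [bee hen grape eel]
  11. access jay: MISS, evict bee. Cache (old->new): [hen grape eel jay]
  12. access berry: MISS, evict hen. Cache (old->new): [grape eel jay berry]
  13. access berry: HIT. Cache (old->new): [grape eel jay berry]
  14. access hen: MISS, evict grape. Cache (old->new): [eel jay berry hen]
  15. access hen: HIT. Cache (old->new): [eel jay berry hen]
  16. access hen: HIT. Cache (old->new): [eel jay berry hen]
  17. access eel: HIT. Cache (old->new): [eel jay berry hen]
  18. access berry: HIT. Cache (old->new): [eel jay berry hen]
  19. access hen: HIT. Cache (old->new): [eel jay berry hen]
  20. access ant: MISS, evict eel. Cache (old->new): [jay berry hen ant]
  21. access eel: MISS, evict jay. Cache (old->new): [berry hen ant eel]
  22. access ant: HIT. Cache (old->new): [berry hen ant eel]
  23. access hen: HIT. Cache (old->new): [berry hen ant eel]
  24. access hen: HIT. Cache (old->new): [berry hen ant eel]
  25. access ant: HIT. Cache (old->new): [berry hen ant eel]
  26. access eel: HIT. Cache (old->new): [berry hen ant eel]
  27. access ant: HIT. Cache (old->new): [berry hen ant eel]
  28. access ram: MISS, evict berry. Cache (old->new): [hen ant eel ram]
  29. access eel: HIT. Cache (old->new): [hen ant eel ram]
  30. access berry: MISS, evict hen. Cache (old->new): [ant eel ram berry]
  31. access ant: HIT. Cache (old->new): [ant eel ram berry]
  32. access eel: HIT. Cache (old->new): [ant eel ram berry]
Total: 20 hits, 12 misses, 8 evictions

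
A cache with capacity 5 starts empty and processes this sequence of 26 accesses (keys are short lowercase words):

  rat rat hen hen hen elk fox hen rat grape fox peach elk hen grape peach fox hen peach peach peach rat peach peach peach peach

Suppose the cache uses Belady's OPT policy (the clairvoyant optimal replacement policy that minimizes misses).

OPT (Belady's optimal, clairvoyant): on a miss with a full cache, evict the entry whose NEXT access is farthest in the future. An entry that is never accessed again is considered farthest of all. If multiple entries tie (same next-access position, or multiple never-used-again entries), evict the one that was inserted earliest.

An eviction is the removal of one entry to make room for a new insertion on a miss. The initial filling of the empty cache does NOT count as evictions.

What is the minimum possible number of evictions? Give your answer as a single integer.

Answer: 2

Derivation:
OPT (Belady) simulation (capacity=5):
  1. access rat: MISS. Cache: [rat]
  2. access rat: HIT. Next use of rat: step 9. Cache: [rat]
  3. access hen: MISS. Cache: [rat hen]
  4. access hen: HIT. Next use of hen: step 5. Cache: [rat hen]
  5. access hen: HIT. Next use of hen: step 8. Cache: [rat hen]
  6. access elk: MISS. Cache: [rat hen elk]
  7. access fox: MISS. Cache: [rat hen elk fox]
  8. access hen: HIT. Next use of hen: step 14. Cache: [rat hen elk fox]
  9. access rat: HIT. Next use of rat: step 22. Cache: [rat hen elk fox]
  10. access grape: MISS. Cache: [rat hen elk fox grape]
  11. access fox: HIT. Next use of fox: step 17. Cache: [rat hen elk fox grape]
  12. access peach: MISS, evict rat (next use: step 22). Cache: [hen elk fox grape peach]
  13. access elk: HIT. Next use of elk: never. Cache: [hen elk fox grape peach]
  14. access hen: HIT. Next use of hen: step 18. Cache: [hen elk fox grape peach]
  15. access grape: HIT. Next use of grape: never. Cache: [hen elk fox grape peach]
  16. access peach: HIT. Next use of peach: step 19. Cache: [hen elk fox grape peach]
  17. access fox: HIT. Next use of fox: never. Cache: [hen elk fox grape peach]
  18. access hen: HIT. Next use of hen: never. Cache: [hen elk fox grape peach]
  19. access peach: HIT. Next use of peach: step 20. Cache: [hen elk fox grape peach]
  20. access peach: HIT. Next use of peach: step 21. Cache: [hen elk fox grape peach]
  21. access peach: HIT. Next use of peach: step 23. Cache: [hen elk fox grape peach]
  22. access rat: MISS, evict hen (next use: never). Cache: [elk fox grape peach rat]
  23. access peach: HIT. Next use of peach: step 24. Cache: [elk fox grape peach rat]
  24. access peach: HIT. Next use of peach: step 25. Cache: [elk fox grape peach rat]
  25. access peach: HIT. Next use of peach: step 26. Cache: [elk fox grape peach rat]
  26. access peach: HIT. Next use of peach: never. Cache: [elk fox grape peach rat]
Total: 19 hits, 7 misses, 2 evictions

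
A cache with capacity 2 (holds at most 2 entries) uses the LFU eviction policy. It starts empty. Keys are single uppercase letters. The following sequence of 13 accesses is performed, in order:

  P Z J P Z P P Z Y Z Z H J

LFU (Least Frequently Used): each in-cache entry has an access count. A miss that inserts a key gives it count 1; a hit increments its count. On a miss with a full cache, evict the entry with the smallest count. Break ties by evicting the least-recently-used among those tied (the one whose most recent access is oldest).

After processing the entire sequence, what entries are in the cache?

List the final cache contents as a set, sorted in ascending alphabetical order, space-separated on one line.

LFU simulation (capacity=2):
  1. access P: MISS. Cache: [P(c=1)]
  2. access Z: MISS. Cache: [P(c=1) Z(c=1)]
  3. access J: MISS, evict P(c=1). Cache: [Z(c=1) J(c=1)]
  4. access P: MISS, evict Z(c=1). Cache: [J(c=1) P(c=1)]
  5. access Z: MISS, evict J(c=1). Cache: [P(c=1) Z(c=1)]
  6. access P: HIT, count now 2. Cache: [Z(c=1) P(c=2)]
  7. access P: HIT, count now 3. Cache: [Z(c=1) P(c=3)]
  8. access Z: HIT, count now 2. Cache: [Z(c=2) P(c=3)]
  9. access Y: MISS, evict Z(c=2). Cache: [Y(c=1) P(c=3)]
  10. access Z: MISS, evict Y(c=1). Cache: [Z(c=1) P(c=3)]
  11. access Z: HIT, count now 2. Cache: [Z(c=2) P(c=3)]
  12. access H: MISS, evict Z(c=2). Cache: [H(c=1) P(c=3)]
  13. access J: MISS, evict H(c=1). Cache: [J(c=1) P(c=3)]
Total: 4 hits, 9 misses, 7 evictions

Answer: J P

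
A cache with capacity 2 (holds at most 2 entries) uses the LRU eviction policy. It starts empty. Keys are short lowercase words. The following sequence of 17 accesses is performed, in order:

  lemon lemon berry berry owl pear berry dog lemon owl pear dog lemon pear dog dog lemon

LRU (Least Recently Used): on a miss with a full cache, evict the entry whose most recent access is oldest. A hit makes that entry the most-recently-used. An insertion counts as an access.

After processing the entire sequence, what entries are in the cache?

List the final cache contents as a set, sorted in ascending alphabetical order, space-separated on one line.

LRU simulation (capacity=2):
  1. access lemon: MISS. Cache (LRU->MRU): [lemon]
  2. access lemon: HIT. Cache (LRU->MRU): [lemon]
  3. access berry: MISS. Cache (LRU->MRU): [lemon berry]
  4. access berry: HIT. Cache (LRU->MRU): [lemon berry]
  5. access owl: MISS, evict lemon. Cache (LRU->MRU): [berry owl]
  6. access pear: MISS, evict berry. Cache (LRU->MRU): [owl pear]
  7. access berry: MISS, evict owl. Cache (LRU->MRU): [pear berry]
  8. access dog: MISS, evict pear. Cache (LRU->MRU): [berry dog]
  9. access lemon: MISS, evict berry. Cache (LRU->MRU): [dog lemon]
  10. access owl: MISS, evict dog. Cache (LRU->MRU): [lemon owl]
  11. access pear: MISS, evict lemon. Cache (LRU->MRU): [owl pear]
  12. access dog: MISS, evict owl. Cache (LRU->MRU): [pear dog]
  13. access lemon: MISS, evict pear. Cache (LRU->MRU): [dog lemon]
  14. access pear: MISS, evict dog. Cache (LRU->MRU): [lemon pear]
  15. access dog: MISS, evict lemon. Cache (LRU->MRU): [pear dog]
  16. access dog: HIT. Cache (LRU->MRU): [pear dog]
  17. access lemon: MISS, evict pear. Cache (LRU->MRU): [dog lemon]
Total: 3 hits, 14 misses, 12 evictions

Answer: dog lemon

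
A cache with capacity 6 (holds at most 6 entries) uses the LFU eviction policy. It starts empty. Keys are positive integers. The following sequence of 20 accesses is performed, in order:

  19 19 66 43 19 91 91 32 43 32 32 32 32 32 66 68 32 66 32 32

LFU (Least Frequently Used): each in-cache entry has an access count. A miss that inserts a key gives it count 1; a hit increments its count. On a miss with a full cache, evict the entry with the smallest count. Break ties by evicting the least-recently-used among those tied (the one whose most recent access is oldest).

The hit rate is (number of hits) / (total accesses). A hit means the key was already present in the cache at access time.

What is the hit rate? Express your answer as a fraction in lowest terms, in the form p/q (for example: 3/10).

Answer: 7/10

Derivation:
LFU simulation (capacity=6):
  1. access 19: MISS. Cache: [19(c=1)]
  2. access 19: HIT, count now 2. Cache: [19(c=2)]
  3. access 66: MISS. Cache: [66(c=1) 19(c=2)]
  4. access 43: MISS. Cache: [66(c=1) 43(c=1) 19(c=2)]
  5. access 19: HIT, count now 3. Cache: [66(c=1) 43(c=1) 19(c=3)]
  6. access 91: MISS. Cache: [66(c=1) 43(c=1) 91(c=1) 19(c=3)]
  7. access 91: HIT, count now 2. Cache: [66(c=1) 43(c=1) 91(c=2) 19(c=3)]
  8. access 32: MISS. Cache: [66(c=1) 43(c=1) 32(c=1) 91(c=2) 19(c=3)]
  9. access 43: HIT, count now 2. Cache: [66(c=1) 32(c=1) 91(c=2) 43(c=2) 19(c=3)]
  10. access 32: HIT, count now 2. Cache: [66(c=1) 91(c=2) 43(c=2) 32(c=2) 19(c=3)]
  11. access 32: HIT, count now 3. Cache: [66(c=1) 91(c=2) 43(c=2) 19(c=3) 32(c=3)]
  12. access 32: HIT, count now 4. Cache: [66(c=1) 91(c=2) 43(c=2) 19(c=3) 32(c=4)]
  13. access 32: HIT, count now 5. Cache: [66(c=1) 91(c=2) 43(c=2) 19(c=3) 32(c=5)]
  14. access 32: HIT, count now 6. Cache: [66(c=1) 91(c=2) 43(c=2) 19(c=3) 32(c=6)]
  15. access 66: HIT, count now 2. Cache: [91(c=2) 43(c=2) 66(c=2) 19(c=3) 32(c=6)]
  16. access 68: MISS. Cache: [68(c=1) 91(c=2) 43(c=2) 66(c=2) 19(c=3) 32(c=6)]
  17. access 32: HIT, count now 7. Cache: [68(c=1) 91(c=2) 43(c=2) 66(c=2) 19(c=3) 32(c=7)]
  18. access 66: HIT, count now 3. Cache: [68(c=1) 91(c=2) 43(c=2) 19(c=3) 66(c=3) 32(c=7)]
  19. access 32: HIT, count now 8. Cache: [68(c=1) 91(c=2) 43(c=2) 19(c=3) 66(c=3) 32(c=8)]
  20. access 32: HIT, count now 9. Cache: [68(c=1) 91(c=2) 43(c=2) 19(c=3) 66(c=3) 32(c=9)]
Total: 14 hits, 6 misses, 0 evictions

Hit rate = 14/20 = 7/10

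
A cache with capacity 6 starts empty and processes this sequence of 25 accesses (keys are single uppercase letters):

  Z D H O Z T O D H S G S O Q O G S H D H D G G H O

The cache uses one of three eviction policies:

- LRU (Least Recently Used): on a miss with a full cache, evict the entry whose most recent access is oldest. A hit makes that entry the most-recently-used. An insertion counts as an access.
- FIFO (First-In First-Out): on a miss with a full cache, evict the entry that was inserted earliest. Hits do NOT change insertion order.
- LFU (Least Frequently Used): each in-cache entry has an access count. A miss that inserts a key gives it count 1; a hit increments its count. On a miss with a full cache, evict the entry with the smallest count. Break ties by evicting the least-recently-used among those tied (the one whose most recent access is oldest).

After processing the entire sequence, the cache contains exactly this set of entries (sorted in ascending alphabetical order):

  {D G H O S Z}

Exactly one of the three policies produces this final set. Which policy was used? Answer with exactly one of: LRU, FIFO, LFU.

Simulating under each policy and comparing final sets:
  LRU: final set = {D G H O Q S} -> differs
  FIFO: final set = {D G H O Q S} -> differs
  LFU: final set = {D G H O S Z} -> MATCHES target
Only LFU produces the target set.

Answer: LFU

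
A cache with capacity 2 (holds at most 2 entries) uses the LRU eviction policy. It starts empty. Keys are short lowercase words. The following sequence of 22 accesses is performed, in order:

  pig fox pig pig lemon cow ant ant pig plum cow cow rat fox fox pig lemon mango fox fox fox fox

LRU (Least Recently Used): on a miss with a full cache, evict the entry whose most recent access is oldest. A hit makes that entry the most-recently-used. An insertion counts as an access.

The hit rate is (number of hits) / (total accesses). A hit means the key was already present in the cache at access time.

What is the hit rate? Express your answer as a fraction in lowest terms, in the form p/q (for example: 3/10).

Answer: 4/11

Derivation:
LRU simulation (capacity=2):
  1. access pig: MISS. Cache (LRU->MRU): [pig]
  2. access fox: MISS. Cache (LRU->MRU): [pig fox]
  3. access pig: HIT. Cache (LRU->MRU): [fox pig]
  4. access pig: HIT. Cache (LRU->MRU): [fox pig]
  5. access lemon: MISS, evict fox. Cache (LRU->MRU): [pig lemon]
  6. access cow: MISS, evict pig. Cache (LRU->MRU): [lemon cow]
  7. access ant: MISS, evict lemon. Cache (LRU->MRU): [cow ant]
  8. access ant: HIT. Cache (LRU->MRU): [cow ant]
  9. access pig: MISS, evict cow. Cache (LRU->MRU): [ant pig]
  10. access plum: MISS, evict ant. Cache (LRU->MRU): [pig plum]
  11. access cow: MISS, evict pig. Cache (LRU->MRU): [plum cow]
  12. access cow: HIT. Cache (LRU->MRU): [plum cow]
  13. access rat: MISS, evict plum. Cache (LRU->MRU): [cow rat]
  14. access fox: MISS, evict cow. Cache (LRU->MRU): [rat fox]
  15. access fox: HIT. Cache (LRU->MRU): [rat fox]
  16. access pig: MISS, evict rat. Cache (LRU->MRU): [fox pig]
  17. access lemon: MISS, evict fox. Cache (LRU->MRU): [pig lemon]
  18. access mango: MISS, evict pig. Cache (LRU->MRU): [lemon mango]
  19. access fox: MISS, evict lemon. Cache (LRU->MRU): [mango fox]
  20. access fox: HIT. Cache (LRU->MRU): [mango fox]
  21. access fox: HIT. Cache (LRU->MRU): [mango fox]
  22. access fox: HIT. Cache (LRU->MRU): [mango fox]
Total: 8 hits, 14 misses, 12 evictions

Hit rate = 8/22 = 4/11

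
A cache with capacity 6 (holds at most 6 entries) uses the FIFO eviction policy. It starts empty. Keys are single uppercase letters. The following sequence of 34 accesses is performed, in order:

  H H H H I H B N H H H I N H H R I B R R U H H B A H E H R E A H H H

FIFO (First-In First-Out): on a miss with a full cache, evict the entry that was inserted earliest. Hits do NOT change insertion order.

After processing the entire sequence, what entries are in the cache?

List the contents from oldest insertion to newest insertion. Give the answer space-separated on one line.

Answer: N R U A H E

Derivation:
FIFO simulation (capacity=6):
  1. access H: MISS. Cache (old->new): [H]
  2. access H: HIT. Cache (old->new): [H]
  3. access H: HIT. Cache (old->new): [H]
  4. access H: HIT. Cache (old->new): [H]
  5. access I: MISS. Cache (old->new): [H I]
  6. access H: HIT. Cache (old->new): [H I]
  7. access B: MISS. Cache (old->new): [H I B]
  8. access N: MISS. Cache (old->new): [H I B N]
  9. access H: HIT. Cache (old->new): [H I B N]
  10. access H: HIT. Cache (old->new): [H I B N]
  11. access H: HIT. Cache (old->new): [H I B N]
  12. access I: HIT. Cache (old->new): [H I B N]
  13. access N: HIT. Cache (old->new): [H I B N]
  14. access H: HIT. Cache (old->new): [H I B N]
  15. access H: HIT. Cache (old->new): [H I B N]
  16. access R: MISS. Cache (old->new): [H I B N R]
  17. access I: HIT. Cache (old->new): [H I B N R]
  18. access B: HIT. Cache (old->new): [H I B N R]
  19. access R: HIT. Cache (old->new): [H I B N R]
  20. access R: HIT. Cache (old->new): [H I B N R]
  21. access U: MISS. Cache (old->new): [H I B N R U]
  22. access H: HIT. Cache (old->new): [H I B N R U]
  23. access H: HIT. Cache (old->new): [H I B N R U]
  24. access B: HIT. Cache (old->new): [H I B N R U]
  25. access A: MISS, evict H. Cache (old->new): [I B N R U A]
  26. access H: MISS, evict I. Cache (old->new): [B N R U A H]
  27. access E: MISS, evict B. Cache (old->new): [N R U A H E]
  28. access H: HIT. Cache (old->new): [N R U A H E]
  29. access R: HIT. Cache (old->new): [N R U A H E]
  30. access E: HIT. Cache (old->new): [N R U A H E]
  31. access A: HIT. Cache (old->new): [N R U A H E]
  32. access H: HIT. Cache (old->new): [N R U A H E]
  33. access H: HIT. Cache (old->new): [N R U A H E]
  34. access H: HIT. Cache (old->new): [N R U A H E]
Total: 25 hits, 9 misses, 3 evictions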